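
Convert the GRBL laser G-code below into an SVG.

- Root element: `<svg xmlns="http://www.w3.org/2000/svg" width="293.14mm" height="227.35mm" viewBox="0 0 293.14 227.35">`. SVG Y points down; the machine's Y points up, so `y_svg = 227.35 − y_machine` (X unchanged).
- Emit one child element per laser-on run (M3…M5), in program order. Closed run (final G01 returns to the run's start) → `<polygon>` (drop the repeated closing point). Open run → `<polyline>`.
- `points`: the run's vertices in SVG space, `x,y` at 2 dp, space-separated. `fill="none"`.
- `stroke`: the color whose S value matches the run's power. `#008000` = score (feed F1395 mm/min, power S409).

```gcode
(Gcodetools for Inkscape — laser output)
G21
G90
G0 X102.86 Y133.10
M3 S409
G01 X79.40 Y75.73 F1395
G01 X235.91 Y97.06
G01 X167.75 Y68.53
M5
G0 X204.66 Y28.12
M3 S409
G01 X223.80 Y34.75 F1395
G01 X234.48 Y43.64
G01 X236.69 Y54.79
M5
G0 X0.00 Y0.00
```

y_svg = 227.35 − y_m. Every run uses S409, so all elements get stroke `#008000` (score).

[1] open run; points: 102.86,94.25 79.40,151.62 235.91,130.29 167.75,158.82

[2] open run; points: 204.66,199.23 223.80,192.60 234.48,183.71 236.69,172.56

<svg xmlns="http://www.w3.org/2000/svg" width="293.14mm" height="227.35mm" viewBox="0 0 293.14 227.35">
  <polyline points="102.86,94.25 79.40,151.62 235.91,130.29 167.75,158.82" fill="none" stroke="#008000"/>
  <polyline points="204.66,199.23 223.80,192.60 234.48,183.71 236.69,172.56" fill="none" stroke="#008000"/>
</svg>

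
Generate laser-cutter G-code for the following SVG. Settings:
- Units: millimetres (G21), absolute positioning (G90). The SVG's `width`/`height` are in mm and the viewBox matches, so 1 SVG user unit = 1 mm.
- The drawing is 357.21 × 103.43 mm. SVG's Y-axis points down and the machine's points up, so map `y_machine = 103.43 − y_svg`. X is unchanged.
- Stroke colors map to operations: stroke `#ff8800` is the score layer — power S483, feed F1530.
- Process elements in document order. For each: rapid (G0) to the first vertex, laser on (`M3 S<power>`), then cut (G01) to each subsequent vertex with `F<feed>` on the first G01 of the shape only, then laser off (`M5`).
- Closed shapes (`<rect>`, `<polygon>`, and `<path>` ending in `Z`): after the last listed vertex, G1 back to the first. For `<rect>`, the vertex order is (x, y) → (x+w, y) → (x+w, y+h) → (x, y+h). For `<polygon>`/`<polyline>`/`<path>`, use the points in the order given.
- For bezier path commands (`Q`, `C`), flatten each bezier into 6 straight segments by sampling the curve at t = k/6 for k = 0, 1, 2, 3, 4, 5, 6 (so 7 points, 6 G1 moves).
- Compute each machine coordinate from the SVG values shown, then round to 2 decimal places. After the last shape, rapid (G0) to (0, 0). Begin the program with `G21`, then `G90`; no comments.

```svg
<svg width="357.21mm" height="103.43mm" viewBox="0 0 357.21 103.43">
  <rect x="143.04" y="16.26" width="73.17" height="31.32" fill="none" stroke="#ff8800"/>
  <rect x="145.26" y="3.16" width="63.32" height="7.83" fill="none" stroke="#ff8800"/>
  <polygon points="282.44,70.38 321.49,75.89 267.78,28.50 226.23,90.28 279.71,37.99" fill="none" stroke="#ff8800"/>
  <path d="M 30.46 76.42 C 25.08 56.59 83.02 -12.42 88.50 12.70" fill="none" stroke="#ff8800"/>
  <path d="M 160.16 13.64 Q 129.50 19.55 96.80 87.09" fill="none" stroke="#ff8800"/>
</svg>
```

1 u = 1 mm; y_m = 103.43 − y.

[1] `<rect>` rectangle, #ff8800→score S483 F1530: (143.04,87.17) → (216.21,87.17) → (216.21,55.85) → (143.04,55.85) → (143.04,87.17) (closed)

[2] `<rect>` rectangle, #ff8800→score S483 F1530: (145.26,100.27) → (208.58,100.27) → (208.58,92.44) → (145.26,92.44) → (145.26,100.27) (closed)

[3] `<polygon>` closed polygon, #ff8800→score S483 F1530: (282.44,33.05) → (321.49,27.54) → (267.78,74.93) → (226.23,13.15) → (279.71,65.44) → (282.44,33.05) (closed)

[4] `<path>` cubic bezier, #ff8800→score S483 F1530: (30.46,27.01) → (32.51,40.36) → (41.90,57.93) → (55.41,75.73) → (69.82,89.78) → (81.92,96.11) → (88.50,90.73)

[5] `<path>` quadratic bezier, #ff8800→score S483 F1530: (160.16,89.79) → (149.88,86.11) → (139.49,79.00) → (128.99,68.47) → (118.37,54.52) → (107.64,37.14) → (96.80,16.34)

G21
G90
G0 X143.04 Y87.17
M3 S483
G01 X216.21 Y87.17 F1530
G01 X216.21 Y55.85
G01 X143.04 Y55.85
G01 X143.04 Y87.17
M5
G0 X145.26 Y100.27
M3 S483
G01 X208.58 Y100.27 F1530
G01 X208.58 Y92.44
G01 X145.26 Y92.44
G01 X145.26 Y100.27
M5
G0 X282.44 Y33.05
M3 S483
G01 X321.49 Y27.54 F1530
G01 X267.78 Y74.93
G01 X226.23 Y13.15
G01 X279.71 Y65.44
G01 X282.44 Y33.05
M5
G0 X30.46 Y27.01
M3 S483
G01 X32.51 Y40.36 F1530
G01 X41.90 Y57.93
G01 X55.41 Y75.73
G01 X69.82 Y89.78
G01 X81.92 Y96.11
G01 X88.50 Y90.73
M5
G0 X160.16 Y89.79
M3 S483
G01 X149.88 Y86.11 F1530
G01 X139.49 Y79.00
G01 X128.99 Y68.47
G01 X118.37 Y54.52
G01 X107.64 Y37.14
G01 X96.80 Y16.34
M5
G0 X0.00 Y0.00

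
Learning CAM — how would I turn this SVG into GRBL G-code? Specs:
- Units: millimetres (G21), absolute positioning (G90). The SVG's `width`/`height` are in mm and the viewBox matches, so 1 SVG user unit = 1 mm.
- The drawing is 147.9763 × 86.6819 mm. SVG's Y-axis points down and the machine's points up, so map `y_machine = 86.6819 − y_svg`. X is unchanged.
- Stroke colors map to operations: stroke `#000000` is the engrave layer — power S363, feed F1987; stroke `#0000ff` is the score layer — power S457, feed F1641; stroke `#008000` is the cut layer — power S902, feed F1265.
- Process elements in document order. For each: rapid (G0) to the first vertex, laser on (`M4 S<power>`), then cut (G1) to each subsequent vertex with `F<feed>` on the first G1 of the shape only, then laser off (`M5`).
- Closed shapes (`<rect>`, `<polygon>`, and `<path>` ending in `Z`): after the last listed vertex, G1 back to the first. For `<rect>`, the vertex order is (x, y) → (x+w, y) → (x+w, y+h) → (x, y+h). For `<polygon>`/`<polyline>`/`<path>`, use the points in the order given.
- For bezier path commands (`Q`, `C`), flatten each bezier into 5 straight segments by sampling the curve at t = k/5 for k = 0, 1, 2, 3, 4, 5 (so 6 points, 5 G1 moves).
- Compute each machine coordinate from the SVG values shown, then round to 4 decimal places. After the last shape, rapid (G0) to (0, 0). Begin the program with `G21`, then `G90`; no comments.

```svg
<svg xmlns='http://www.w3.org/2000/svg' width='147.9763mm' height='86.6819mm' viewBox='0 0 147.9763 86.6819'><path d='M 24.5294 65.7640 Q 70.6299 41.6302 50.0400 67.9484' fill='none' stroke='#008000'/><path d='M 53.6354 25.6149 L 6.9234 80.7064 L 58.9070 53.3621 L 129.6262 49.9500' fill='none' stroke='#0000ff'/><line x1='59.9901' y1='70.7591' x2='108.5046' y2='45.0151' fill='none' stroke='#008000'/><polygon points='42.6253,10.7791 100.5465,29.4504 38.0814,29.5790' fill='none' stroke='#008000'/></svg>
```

G21
G90
G0 X24.5294 Y20.9179
M4 S902
G1 X40.3020 Y28.5533 F1265
G1 X50.7393 Y32.1526
G1 X55.8415 Y31.7157
G1 X55.6083 Y27.2427
G1 X50.0400 Y18.7335
M5
G0 X53.6354 Y61.0670
M4 S457
G1 X6.9234 Y5.9755 F1641
G1 X58.9070 Y33.3198
G1 X129.6262 Y36.7319
M5
G0 X59.9901 Y15.9228
M4 S902
G1 X108.5046 Y41.6668 F1265
M5
G0 X42.6253 Y75.9028
M4 S902
G1 X100.5465 Y57.2315 F1265
G1 X38.0814 Y57.1029
G1 X42.6253 Y75.9028
M5
G0 X0.0000 Y0.0000

1 u = 1 mm; y_m = 86.6819 − y.

[1] `<path>` quadratic bezier, #008000→cut S902 F1265: (24.5294,20.9179) → (40.3020,28.5533) → (50.7393,32.1526) → (55.8415,31.7157) → (55.6083,27.2427) → (50.0400,18.7335)

[2] `<path>` open polyline, #0000ff→score S457 F1641: (53.6354,61.0670) → (6.9234,5.9755) → (58.9070,33.3198) → (129.6262,36.7319)

[3] `<line>` line segment, #008000→cut S902 F1265: (59.9901,15.9228) → (108.5046,41.6668)

[4] `<polygon>` closed polygon, #008000→cut S902 F1265: (42.6253,75.9028) → (100.5465,57.2315) → (38.0814,57.1029) → (42.6253,75.9028) (closed)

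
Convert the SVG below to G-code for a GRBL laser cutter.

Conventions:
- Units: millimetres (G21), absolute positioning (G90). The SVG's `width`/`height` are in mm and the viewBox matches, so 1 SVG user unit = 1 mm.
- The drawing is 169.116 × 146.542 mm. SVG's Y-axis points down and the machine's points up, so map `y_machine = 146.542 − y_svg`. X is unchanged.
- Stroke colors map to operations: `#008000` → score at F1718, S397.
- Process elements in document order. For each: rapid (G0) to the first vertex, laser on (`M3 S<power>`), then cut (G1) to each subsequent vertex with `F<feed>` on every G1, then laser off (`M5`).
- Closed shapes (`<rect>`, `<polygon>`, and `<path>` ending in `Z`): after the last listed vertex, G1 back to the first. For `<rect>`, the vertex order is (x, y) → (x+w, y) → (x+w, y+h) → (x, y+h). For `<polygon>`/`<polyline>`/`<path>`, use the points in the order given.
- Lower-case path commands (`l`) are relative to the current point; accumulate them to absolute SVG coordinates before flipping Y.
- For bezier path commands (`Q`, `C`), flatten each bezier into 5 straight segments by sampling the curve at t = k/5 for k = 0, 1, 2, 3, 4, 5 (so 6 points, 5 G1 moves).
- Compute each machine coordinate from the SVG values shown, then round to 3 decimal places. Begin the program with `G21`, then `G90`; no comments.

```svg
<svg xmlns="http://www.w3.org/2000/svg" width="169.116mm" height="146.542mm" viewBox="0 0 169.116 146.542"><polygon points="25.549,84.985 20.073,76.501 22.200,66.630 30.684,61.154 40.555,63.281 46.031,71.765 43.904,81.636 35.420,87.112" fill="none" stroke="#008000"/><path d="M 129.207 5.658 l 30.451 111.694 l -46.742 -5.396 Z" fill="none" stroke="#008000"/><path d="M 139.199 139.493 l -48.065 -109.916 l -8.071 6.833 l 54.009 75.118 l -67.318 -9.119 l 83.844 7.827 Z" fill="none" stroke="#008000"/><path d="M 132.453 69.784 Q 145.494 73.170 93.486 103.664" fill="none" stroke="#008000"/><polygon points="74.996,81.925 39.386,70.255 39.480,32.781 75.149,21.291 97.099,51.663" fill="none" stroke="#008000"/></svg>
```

1 u = 1 mm; y_m = 146.542 − y.

[1] `<polygon>` regular polygon, #008000→score S397 F1718: (25.549,61.557) → (20.073,70.041) → (22.200,79.912) → (30.684,85.388) → (40.555,83.261) → (46.031,74.777) → (43.904,64.906) → (35.420,59.430) → (25.549,61.557) (closed)

[2] `<path>` closed polygon, #008000→score S397 F1718: (129.207,140.884) → (159.658,29.190) → (112.916,34.586) → (129.207,140.884) (closed)

[3] `<path>` closed polygon, #008000→score S397 F1718: (139.199,7.049) → (91.134,116.965) → (83.063,110.132) → (137.072,35.014) → (69.754,44.133) → (153.598,36.306) → (139.199,7.049) (closed)

[4] `<path>` quadratic bezier, #008000→score S397 F1718: (132.453,76.758) → (135.067,74.319) → (132.478,69.712) → (124.685,62.936) → (111.687,53.991) → (93.486,42.878)

[5] `<polygon>` regular polygon, #008000→score S397 F1718: (74.996,64.617) → (39.386,76.287) → (39.480,113.761) → (75.149,125.251) → (97.099,94.879) → (74.996,64.617) (closed)

G21
G90
G0 X25.549 Y61.557
M3 S397
G1 X20.073 Y70.041 F1718
G1 X22.200 Y79.912 F1718
G1 X30.684 Y85.388 F1718
G1 X40.555 Y83.261 F1718
G1 X46.031 Y74.777 F1718
G1 X43.904 Y64.906 F1718
G1 X35.420 Y59.430 F1718
G1 X25.549 Y61.557 F1718
M5
G0 X129.207 Y140.884
M3 S397
G1 X159.658 Y29.190 F1718
G1 X112.916 Y34.586 F1718
G1 X129.207 Y140.884 F1718
M5
G0 X139.199 Y7.049
M3 S397
G1 X91.134 Y116.965 F1718
G1 X83.063 Y110.132 F1718
G1 X137.072 Y35.014 F1718
G1 X69.754 Y44.133 F1718
G1 X153.598 Y36.306 F1718
G1 X139.199 Y7.049 F1718
M5
G0 X132.453 Y76.758
M3 S397
G1 X135.067 Y74.319 F1718
G1 X132.478 Y69.712 F1718
G1 X124.685 Y62.936 F1718
G1 X111.687 Y53.991 F1718
G1 X93.486 Y42.878 F1718
M5
G0 X74.996 Y64.617
M3 S397
G1 X39.386 Y76.287 F1718
G1 X39.480 Y113.761 F1718
G1 X75.149 Y125.251 F1718
G1 X97.099 Y94.879 F1718
G1 X74.996 Y64.617 F1718
M5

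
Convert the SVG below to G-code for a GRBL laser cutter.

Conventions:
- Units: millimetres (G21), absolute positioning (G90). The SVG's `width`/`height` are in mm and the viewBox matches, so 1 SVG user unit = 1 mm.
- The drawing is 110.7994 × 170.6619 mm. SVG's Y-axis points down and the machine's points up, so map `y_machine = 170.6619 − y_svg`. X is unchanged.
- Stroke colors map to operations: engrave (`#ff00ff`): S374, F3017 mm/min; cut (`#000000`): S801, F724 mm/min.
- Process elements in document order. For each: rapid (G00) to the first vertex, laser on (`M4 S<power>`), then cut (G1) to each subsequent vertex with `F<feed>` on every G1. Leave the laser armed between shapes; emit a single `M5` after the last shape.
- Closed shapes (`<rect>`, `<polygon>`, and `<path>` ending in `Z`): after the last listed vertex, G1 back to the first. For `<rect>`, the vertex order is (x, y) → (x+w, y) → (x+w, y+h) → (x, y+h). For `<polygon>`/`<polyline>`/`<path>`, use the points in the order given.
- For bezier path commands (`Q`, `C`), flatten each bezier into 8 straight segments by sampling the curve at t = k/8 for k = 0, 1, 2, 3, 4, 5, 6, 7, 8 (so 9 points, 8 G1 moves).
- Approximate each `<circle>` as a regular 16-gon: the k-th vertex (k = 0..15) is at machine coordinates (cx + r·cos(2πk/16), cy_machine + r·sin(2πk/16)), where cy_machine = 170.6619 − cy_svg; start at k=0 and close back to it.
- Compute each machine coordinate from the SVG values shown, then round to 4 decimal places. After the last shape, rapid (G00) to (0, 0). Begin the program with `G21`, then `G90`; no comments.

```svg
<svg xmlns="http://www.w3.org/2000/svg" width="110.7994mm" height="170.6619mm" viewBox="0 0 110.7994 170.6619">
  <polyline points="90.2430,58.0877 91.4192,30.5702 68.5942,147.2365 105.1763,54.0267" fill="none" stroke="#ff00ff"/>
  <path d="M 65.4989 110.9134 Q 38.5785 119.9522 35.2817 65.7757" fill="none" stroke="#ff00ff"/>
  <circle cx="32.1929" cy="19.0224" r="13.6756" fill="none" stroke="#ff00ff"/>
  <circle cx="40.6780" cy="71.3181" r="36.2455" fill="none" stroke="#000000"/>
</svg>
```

viewBox `0 0 110.7994 170.6619` with mm width/height → 1 unit = 1 mm. Flip: y_m = 170.6619 − y_svg.

**Shape 1** — `<polyline>` open polyline, stroke `#ff00ff` → engrave (S374, F3017). Machine vertices: (90.2430,112.5742) → (91.4192,140.0917) → (68.5942,23.4254) → (105.1763,116.6352). Open path.

**Shape 2** — `<path>` quadratic bezier, stroke `#ff00ff` → engrave (S374, F3017). Control points (SVG): P0=(65.4989,110.9134), P1=(38.5785,119.9522), P2=(35.2817,65.7757); sampled at t=k/8. Machine vertices: (65.4989,59.7485) → (59.1379,58.4765) → (53.5152,59.1801) → (48.6307,61.8591) → (44.4844,66.5135) → (41.0764,73.1435) → (38.4066,81.7489) → (36.4750,92.3298) → (35.2817,104.8862). Open path.

**Shape 3** — `<circle>` circle, stroke `#ff00ff` → engrave (S374, F3017). Machine vertices: (45.8685,151.6395) → (44.8275,156.8729) → (41.8630,161.3096) → (37.4263,164.2741) → (32.1929,165.3151) → (26.9595,164.2741) → (22.5228,161.3096) → (19.5583,156.8729) → (18.5173,151.6395) → (19.5583,146.4061) → (22.5228,141.9694) → (26.9595,139.0049) → (32.1929,137.9639) → (37.4263,139.0049) → (41.8630,141.9694) → (44.8275,146.4061) → (45.8685,151.6395). Closed: final G1 returns to the first vertex.

**Shape 4** — `<circle>` circle, stroke `#000000` → cut (S801, F724). Machine vertices: (76.9235,99.3438) → (74.1645,113.2144) → (66.3074,124.9732) → (54.5486,132.8303) → (40.6780,135.5893) → (26.8074,132.8303) → (15.0486,124.9732) → (7.1915,113.2144) → (4.4325,99.3438) → (7.1915,85.4732) → (15.0486,73.7144) → (26.8074,65.8573) → (40.6780,63.0983) → (54.5486,65.8573) → (66.3074,73.7144) → (74.1645,85.4732) → (76.9235,99.3438). Closed: final G1 returns to the first vertex.

G21
G90
G00 X90.2430 Y112.5742
M4 S374
G1 X91.4192 Y140.0917 F3017
G1 X68.5942 Y23.4254 F3017
G1 X105.1763 Y116.6352 F3017
G00 X65.4989 Y59.7485
M4 S374
G1 X59.1379 Y58.4765 F3017
G1 X53.5152 Y59.1801 F3017
G1 X48.6307 Y61.8591 F3017
G1 X44.4844 Y66.5135 F3017
G1 X41.0764 Y73.1435 F3017
G1 X38.4066 Y81.7489 F3017
G1 X36.4750 Y92.3298 F3017
G1 X35.2817 Y104.8862 F3017
G00 X45.8685 Y151.6395
M4 S374
G1 X44.8275 Y156.8729 F3017
G1 X41.8630 Y161.3096 F3017
G1 X37.4263 Y164.2741 F3017
G1 X32.1929 Y165.3151 F3017
G1 X26.9595 Y164.2741 F3017
G1 X22.5228 Y161.3096 F3017
G1 X19.5583 Y156.8729 F3017
G1 X18.5173 Y151.6395 F3017
G1 X19.5583 Y146.4061 F3017
G1 X22.5228 Y141.9694 F3017
G1 X26.9595 Y139.0049 F3017
G1 X32.1929 Y137.9639 F3017
G1 X37.4263 Y139.0049 F3017
G1 X41.8630 Y141.9694 F3017
G1 X44.8275 Y146.4061 F3017
G1 X45.8685 Y151.6395 F3017
G00 X76.9235 Y99.3438
M4 S801
G1 X74.1645 Y113.2144 F724
G1 X66.3074 Y124.9732 F724
G1 X54.5486 Y132.8303 F724
G1 X40.6780 Y135.5893 F724
G1 X26.8074 Y132.8303 F724
G1 X15.0486 Y124.9732 F724
G1 X7.1915 Y113.2144 F724
G1 X4.4325 Y99.3438 F724
G1 X7.1915 Y85.4732 F724
G1 X15.0486 Y73.7144 F724
G1 X26.8074 Y65.8573 F724
G1 X40.6780 Y63.0983 F724
G1 X54.5486 Y65.8573 F724
G1 X66.3074 Y73.7144 F724
G1 X74.1645 Y85.4732 F724
G1 X76.9235 Y99.3438 F724
M5
G00 X0.0000 Y0.0000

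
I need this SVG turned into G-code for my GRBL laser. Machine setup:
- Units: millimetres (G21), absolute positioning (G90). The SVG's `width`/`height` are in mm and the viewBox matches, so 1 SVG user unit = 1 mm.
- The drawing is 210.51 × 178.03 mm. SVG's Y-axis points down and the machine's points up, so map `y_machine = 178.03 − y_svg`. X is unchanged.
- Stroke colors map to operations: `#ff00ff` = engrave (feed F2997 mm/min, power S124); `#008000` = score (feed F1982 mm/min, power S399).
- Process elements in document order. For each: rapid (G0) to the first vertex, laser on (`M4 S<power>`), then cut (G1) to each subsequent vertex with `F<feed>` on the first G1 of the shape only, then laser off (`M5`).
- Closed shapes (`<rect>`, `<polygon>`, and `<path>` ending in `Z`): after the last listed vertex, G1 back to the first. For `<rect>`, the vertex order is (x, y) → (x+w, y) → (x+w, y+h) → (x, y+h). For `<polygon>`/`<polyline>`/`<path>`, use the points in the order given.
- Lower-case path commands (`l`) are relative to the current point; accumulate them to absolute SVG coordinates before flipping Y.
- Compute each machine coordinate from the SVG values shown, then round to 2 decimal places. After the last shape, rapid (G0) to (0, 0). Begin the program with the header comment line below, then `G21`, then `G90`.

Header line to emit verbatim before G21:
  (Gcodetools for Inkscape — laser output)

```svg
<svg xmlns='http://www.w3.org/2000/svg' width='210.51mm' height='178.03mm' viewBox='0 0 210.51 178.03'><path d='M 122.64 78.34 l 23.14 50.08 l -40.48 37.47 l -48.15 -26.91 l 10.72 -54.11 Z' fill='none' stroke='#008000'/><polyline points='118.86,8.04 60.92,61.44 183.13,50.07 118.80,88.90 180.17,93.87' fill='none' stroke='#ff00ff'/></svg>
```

Since the viewBox matches the mm dimensions, user units are millimetres directly. The only transform is the Y-flip y_m = 178.03 − y_svg.

Shape 1 is a regular polygon drawn with `<path>`. Its stroke #008000 means score at S399, F1982. After flipping Y the toolpath is (122.64,99.69) → (145.78,49.61) → (105.30,12.14) → (57.15,39.05) → (67.87,93.16) → (122.64,99.69), returning to the start.

Shape 2 is a open polyline drawn with `<polyline>`. Its stroke #ff00ff means engrave at S124, F2997. After flipping Y the toolpath is (118.86,169.99) → (60.92,116.59) → (183.13,127.96) → (118.80,89.13) → (180.17,84.16).

(Gcodetools for Inkscape — laser output)
G21
G90
G0 X122.64 Y99.69
M4 S399
G1 X145.78 Y49.61 F1982
G1 X105.30 Y12.14
G1 X57.15 Y39.05
G1 X67.87 Y93.16
G1 X122.64 Y99.69
M5
G0 X118.86 Y169.99
M4 S124
G1 X60.92 Y116.59 F2997
G1 X183.13 Y127.96
G1 X118.80 Y89.13
G1 X180.17 Y84.16
M5
G0 X0.00 Y0.00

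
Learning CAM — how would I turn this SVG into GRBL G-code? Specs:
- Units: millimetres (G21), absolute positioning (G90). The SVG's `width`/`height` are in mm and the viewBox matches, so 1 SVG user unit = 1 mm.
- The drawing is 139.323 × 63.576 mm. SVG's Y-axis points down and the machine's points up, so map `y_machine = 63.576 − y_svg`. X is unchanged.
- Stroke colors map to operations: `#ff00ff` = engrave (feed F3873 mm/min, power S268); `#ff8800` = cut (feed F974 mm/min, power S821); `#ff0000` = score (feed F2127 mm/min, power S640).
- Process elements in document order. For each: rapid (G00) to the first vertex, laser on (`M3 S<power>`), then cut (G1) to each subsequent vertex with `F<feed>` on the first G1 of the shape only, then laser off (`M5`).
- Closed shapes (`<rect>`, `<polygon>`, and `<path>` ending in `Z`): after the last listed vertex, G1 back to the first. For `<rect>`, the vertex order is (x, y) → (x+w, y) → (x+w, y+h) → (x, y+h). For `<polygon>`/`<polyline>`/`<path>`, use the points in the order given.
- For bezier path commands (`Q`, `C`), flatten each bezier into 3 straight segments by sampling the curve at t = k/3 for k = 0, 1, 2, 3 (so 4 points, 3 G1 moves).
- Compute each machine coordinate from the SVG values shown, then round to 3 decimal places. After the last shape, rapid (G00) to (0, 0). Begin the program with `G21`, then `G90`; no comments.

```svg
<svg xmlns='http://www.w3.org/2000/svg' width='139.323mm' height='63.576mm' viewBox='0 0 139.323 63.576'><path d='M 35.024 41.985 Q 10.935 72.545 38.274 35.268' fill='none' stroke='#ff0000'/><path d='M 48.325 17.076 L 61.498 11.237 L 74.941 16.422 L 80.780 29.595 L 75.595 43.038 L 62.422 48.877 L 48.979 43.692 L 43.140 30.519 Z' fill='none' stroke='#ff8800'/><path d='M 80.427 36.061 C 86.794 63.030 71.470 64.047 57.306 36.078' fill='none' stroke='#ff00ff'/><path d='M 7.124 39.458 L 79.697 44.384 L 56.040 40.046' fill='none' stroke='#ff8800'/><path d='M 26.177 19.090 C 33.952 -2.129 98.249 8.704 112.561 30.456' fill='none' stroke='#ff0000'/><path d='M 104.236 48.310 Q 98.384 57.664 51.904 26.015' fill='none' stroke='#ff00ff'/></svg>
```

viewBox `0 0 139.323 63.576` with mm width/height → 1 unit = 1 mm. Flip: y_m = 63.576 − y_svg.

**Shape 1** — `<path>` quadratic bezier, stroke `#ff0000` → score (S640, F2127). Control points (SVG): P0=(35.024,41.985), P1=(10.935,72.545), P2=(38.274,35.268); sampled at t=k/3. Machine vertices: (35.024,21.591) → (24.679,8.755) → (25.762,10.994) → (38.274,28.308). Open path.

**Shape 2** — `<path>` regular polygon, stroke `#ff8800` → cut (S821, F974). Machine vertices: (48.325,46.500) → (61.498,52.339) → (74.941,47.154) → (80.780,33.981) → (75.595,20.538) → (62.422,14.699) → (48.979,19.884) → (43.140,33.057) → (48.325,46.500). Closed: final G1 returns to the first vertex.

**Shape 3** — `<path>` cubic bezier, stroke `#ff00ff` → engrave (S268, F3873). Control points (SVG): P0=(80.427,36.061), P1=(86.794,63.030), P2=(71.470,64.047), P3=(57.306,36.078); sampled at t=k/3. Machine vertices: (80.427,27.515) → (80.410,9.309) → (71.010,9.079) → (57.306,27.498). Open path.

**Shape 4** — `<path>` open polyline, stroke `#ff8800` → cut (S821, F974). Machine vertices: (7.124,24.118) → (79.697,19.192) → (56.040,23.530). Open path.

**Shape 5** — `<path>` cubic bezier, stroke `#ff0000` → score (S640, F2127). Control points (SVG): P0=(26.177,19.090), P1=(33.952,-2.129), P2=(98.249,8.704), P3=(112.561,30.456); sampled at t=k/3. Machine vertices: (26.177,44.486) → (48.848,55.804) → (85.532,50.450) → (112.561,33.120). Open path.

**Shape 6** — `<path>` quadratic bezier, stroke `#ff00ff` → engrave (S268, F3873). Control points (SVG): P0=(104.236,48.310), P1=(98.384,57.664), P2=(51.904,26.015); sampled at t=k/3. Machine vertices: (104.236,15.266) → (95.820,13.586) → (78.376,21.018) → (51.904,37.561). Open path.

G21
G90
G00 X35.024 Y21.591
M3 S640
G1 X24.679 Y8.755 F2127
G1 X25.762 Y10.994
G1 X38.274 Y28.308
M5
G00 X48.325 Y46.500
M3 S821
G1 X61.498 Y52.339 F974
G1 X74.941 Y47.154
G1 X80.780 Y33.981
G1 X75.595 Y20.538
G1 X62.422 Y14.699
G1 X48.979 Y19.884
G1 X43.140 Y33.057
G1 X48.325 Y46.500
M5
G00 X80.427 Y27.515
M3 S268
G1 X80.410 Y9.309 F3873
G1 X71.010 Y9.079
G1 X57.306 Y27.498
M5
G00 X7.124 Y24.118
M3 S821
G1 X79.697 Y19.192 F974
G1 X56.040 Y23.530
M5
G00 X26.177 Y44.486
M3 S640
G1 X48.848 Y55.804 F2127
G1 X85.532 Y50.450
G1 X112.561 Y33.120
M5
G00 X104.236 Y15.266
M3 S268
G1 X95.820 Y13.586 F3873
G1 X78.376 Y21.018
G1 X51.904 Y37.561
M5
G00 X0.000 Y0.000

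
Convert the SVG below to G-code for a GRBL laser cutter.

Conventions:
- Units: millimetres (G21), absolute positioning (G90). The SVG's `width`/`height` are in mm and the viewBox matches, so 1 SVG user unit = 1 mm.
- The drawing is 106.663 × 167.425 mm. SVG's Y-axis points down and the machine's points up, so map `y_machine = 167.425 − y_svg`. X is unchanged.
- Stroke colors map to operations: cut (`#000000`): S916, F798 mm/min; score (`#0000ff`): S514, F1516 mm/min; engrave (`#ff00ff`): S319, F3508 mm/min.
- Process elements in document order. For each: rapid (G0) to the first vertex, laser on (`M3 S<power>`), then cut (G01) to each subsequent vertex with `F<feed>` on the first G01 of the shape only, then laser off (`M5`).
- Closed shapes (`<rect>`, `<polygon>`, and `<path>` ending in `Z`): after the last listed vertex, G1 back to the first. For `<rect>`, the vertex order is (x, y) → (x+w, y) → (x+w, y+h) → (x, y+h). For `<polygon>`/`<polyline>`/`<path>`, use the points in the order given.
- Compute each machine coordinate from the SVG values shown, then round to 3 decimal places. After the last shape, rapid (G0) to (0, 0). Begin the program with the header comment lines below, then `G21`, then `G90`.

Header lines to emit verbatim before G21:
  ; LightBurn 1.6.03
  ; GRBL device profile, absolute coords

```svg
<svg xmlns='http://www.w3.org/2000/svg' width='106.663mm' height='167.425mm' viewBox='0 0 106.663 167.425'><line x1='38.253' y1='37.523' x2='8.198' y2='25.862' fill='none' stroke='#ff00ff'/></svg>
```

; LightBurn 1.6.03
; GRBL device profile, absolute coords
G21
G90
G0 X38.253 Y129.902
M3 S319
G01 X8.198 Y141.563 F3508
M5
G0 X0.000 Y0.000

viewBox `0 0 106.663 167.425` with mm width/height → 1 unit = 1 mm. Flip: y_m = 167.425 − y_svg.

**Shape 1** — `<line>` line segment, stroke `#ff00ff` → engrave (S319, F3508). Machine vertices: (38.253,129.902) → (8.198,141.563). Open path.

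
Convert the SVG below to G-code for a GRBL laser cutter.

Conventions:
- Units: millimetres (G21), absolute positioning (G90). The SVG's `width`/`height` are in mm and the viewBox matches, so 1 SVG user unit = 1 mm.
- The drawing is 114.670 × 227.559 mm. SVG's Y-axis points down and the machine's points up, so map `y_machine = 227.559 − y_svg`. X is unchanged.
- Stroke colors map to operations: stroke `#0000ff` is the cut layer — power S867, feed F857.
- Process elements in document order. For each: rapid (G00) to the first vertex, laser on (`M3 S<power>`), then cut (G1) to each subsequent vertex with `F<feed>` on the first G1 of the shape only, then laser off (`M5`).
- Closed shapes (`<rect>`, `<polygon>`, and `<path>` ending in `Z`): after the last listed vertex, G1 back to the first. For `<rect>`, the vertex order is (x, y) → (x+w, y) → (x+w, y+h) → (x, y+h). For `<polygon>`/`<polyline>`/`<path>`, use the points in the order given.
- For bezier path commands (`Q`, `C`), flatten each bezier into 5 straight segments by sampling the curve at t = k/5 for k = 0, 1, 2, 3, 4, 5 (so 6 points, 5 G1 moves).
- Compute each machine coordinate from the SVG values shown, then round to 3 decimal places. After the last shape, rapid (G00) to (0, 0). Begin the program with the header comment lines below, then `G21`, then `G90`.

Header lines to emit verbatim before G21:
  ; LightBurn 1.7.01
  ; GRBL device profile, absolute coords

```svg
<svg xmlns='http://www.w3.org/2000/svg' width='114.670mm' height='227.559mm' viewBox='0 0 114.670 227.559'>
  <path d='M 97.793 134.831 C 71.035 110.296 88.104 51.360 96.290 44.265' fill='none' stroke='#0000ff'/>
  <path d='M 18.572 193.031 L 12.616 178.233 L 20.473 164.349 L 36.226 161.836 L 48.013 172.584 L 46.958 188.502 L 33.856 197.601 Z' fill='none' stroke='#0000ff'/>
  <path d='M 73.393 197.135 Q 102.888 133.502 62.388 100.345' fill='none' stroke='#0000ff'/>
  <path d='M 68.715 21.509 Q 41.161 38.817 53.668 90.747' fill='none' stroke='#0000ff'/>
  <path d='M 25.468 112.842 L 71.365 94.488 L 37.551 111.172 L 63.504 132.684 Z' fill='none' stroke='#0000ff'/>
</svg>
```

; LightBurn 1.7.01
; GRBL device profile, absolute coords
G21
G90
G00 X97.793 Y92.728
M3 S867
G1 X86.576 Y110.887 F857
G1 X83.347 Y133.163
G1 X85.576 Y155.416
G1 X90.734 Y173.506
G1 X96.290 Y183.294
M5
G00 X18.572 Y34.528
M3 S867
G1 X12.616 Y49.326 F857
G1 X20.473 Y63.210
G1 X36.226 Y65.723
G1 X48.013 Y54.975
G1 X46.958 Y39.057
G1 X33.856 Y29.958
G1 X18.572 Y34.528
M5
G00 X73.393 Y30.424
M3 S867
G1 X82.391 Y54.658 F857
G1 X85.790 Y76.454
G1 X83.589 Y95.812
G1 X75.788 Y112.732
G1 X62.388 Y127.214
M5
G00 X68.715 Y206.050
M3 S867
G1 X59.296 Y197.742 F857
G1 X53.082 Y186.664
G1 X50.072 Y172.816
G1 X50.268 Y156.199
G1 X53.668 Y136.812
M5
G00 X25.468 Y114.717
M3 S867
G1 X71.365 Y133.071 F857
G1 X37.551 Y116.387
G1 X63.504 Y94.875
G1 X25.468 Y114.717
M5
G00 X0.000 Y0.000

Since the viewBox matches the mm dimensions, user units are millimetres directly. The only transform is the Y-flip y_m = 227.559 − y_svg.

Shape 1 is a cubic bezier drawn with `<path>`. Its stroke #0000ff means cut at S867, F857. After flipping Y the toolpath is (97.793,92.728) → (86.576,110.887) → (83.347,133.163) → (85.576,155.416) → (90.734,173.506) → (96.290,183.294).

Shape 2 is a regular polygon drawn with `<path>`. Its stroke #0000ff means cut at S867, F857. After flipping Y the toolpath is (18.572,34.528) → (12.616,49.326) → (20.473,63.210) → (36.226,65.723) → (48.013,54.975) → (46.958,39.057) → (33.856,29.958) → (18.572,34.528), returning to the start.

Shape 3 is a quadratic bezier drawn with `<path>`. Its stroke #0000ff means cut at S867, F857. After flipping Y the toolpath is (73.393,30.424) → (82.391,54.658) → (85.790,76.454) → (83.589,95.812) → (75.788,112.732) → (62.388,127.214).

Shape 4 is a quadratic bezier drawn with `<path>`. Its stroke #0000ff means cut at S867, F857. After flipping Y the toolpath is (68.715,206.050) → (59.296,197.742) → (53.082,186.664) → (50.072,172.816) → (50.268,156.199) → (53.668,136.812).

Shape 5 is a closed polygon drawn with `<path>`. Its stroke #0000ff means cut at S867, F857. After flipping Y the toolpath is (25.468,114.717) → (71.365,133.071) → (37.551,116.387) → (63.504,94.875) → (25.468,114.717), returning to the start.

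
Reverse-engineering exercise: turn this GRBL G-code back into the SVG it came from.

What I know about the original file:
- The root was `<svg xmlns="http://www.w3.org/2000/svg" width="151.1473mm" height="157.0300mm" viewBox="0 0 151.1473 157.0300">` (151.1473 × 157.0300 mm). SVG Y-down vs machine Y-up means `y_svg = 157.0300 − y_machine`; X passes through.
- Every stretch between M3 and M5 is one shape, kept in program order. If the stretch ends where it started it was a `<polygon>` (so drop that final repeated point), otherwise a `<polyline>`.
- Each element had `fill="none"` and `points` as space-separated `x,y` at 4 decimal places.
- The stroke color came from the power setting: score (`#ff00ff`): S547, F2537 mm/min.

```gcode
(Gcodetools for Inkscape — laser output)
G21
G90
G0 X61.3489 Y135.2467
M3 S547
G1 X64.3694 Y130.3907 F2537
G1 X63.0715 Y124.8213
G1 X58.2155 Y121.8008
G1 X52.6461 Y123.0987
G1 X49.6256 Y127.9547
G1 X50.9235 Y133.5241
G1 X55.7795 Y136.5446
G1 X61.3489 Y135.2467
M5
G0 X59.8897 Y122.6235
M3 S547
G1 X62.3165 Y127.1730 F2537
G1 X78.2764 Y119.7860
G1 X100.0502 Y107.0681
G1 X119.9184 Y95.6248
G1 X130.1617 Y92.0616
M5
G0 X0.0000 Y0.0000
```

Each laser-on run becomes one SVG element. Flip Y back into SVG space with y_svg = 157.0300 − y_machine. Every run uses S547, so all elements get stroke `#ff00ff` (score).

Run 1: The run returns to its start, so emit a `<polygon>` with points (Y-flipped): 61.3489,21.7833 64.3694,26.6393 63.0715,32.2087 58.2155,35.2292 52.6461,33.9313 49.6256,29.0753 50.9235,23.5059 55.7795,20.4854.

Run 2: The run is open, so emit a `<polyline>` with points (Y-flipped): 59.8897,34.4065 62.3165,29.8570 78.2764,37.2440 100.0502,49.9619 119.9184,61.4052 130.1617,64.9684.

<svg xmlns="http://www.w3.org/2000/svg" width="151.1473mm" height="157.0300mm" viewBox="0 0 151.1473 157.0300">
  <polygon points="61.3489,21.7833 64.3694,26.6393 63.0715,32.2087 58.2155,35.2292 52.6461,33.9313 49.6256,29.0753 50.9235,23.5059 55.7795,20.4854" fill="none" stroke="#ff00ff"/>
  <polyline points="59.8897,34.4065 62.3165,29.8570 78.2764,37.2440 100.0502,49.9619 119.9184,61.4052 130.1617,64.9684" fill="none" stroke="#ff00ff"/>
</svg>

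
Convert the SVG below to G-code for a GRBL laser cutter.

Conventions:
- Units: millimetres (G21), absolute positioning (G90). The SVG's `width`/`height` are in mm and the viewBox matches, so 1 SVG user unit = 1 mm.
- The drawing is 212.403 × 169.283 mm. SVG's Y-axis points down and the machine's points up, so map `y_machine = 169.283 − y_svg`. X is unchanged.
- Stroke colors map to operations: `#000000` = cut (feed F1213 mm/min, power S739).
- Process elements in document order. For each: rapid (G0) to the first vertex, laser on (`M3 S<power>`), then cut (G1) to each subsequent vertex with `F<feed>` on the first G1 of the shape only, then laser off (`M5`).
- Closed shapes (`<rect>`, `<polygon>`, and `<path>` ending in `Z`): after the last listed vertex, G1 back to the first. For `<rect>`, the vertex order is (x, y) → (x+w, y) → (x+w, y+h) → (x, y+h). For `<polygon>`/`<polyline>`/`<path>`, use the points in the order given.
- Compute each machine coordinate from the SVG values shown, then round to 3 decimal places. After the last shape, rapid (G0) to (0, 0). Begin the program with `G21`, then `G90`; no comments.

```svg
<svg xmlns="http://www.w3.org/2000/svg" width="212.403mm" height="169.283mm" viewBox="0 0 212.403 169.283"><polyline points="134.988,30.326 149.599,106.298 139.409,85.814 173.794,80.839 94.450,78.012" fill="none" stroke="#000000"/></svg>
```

G21
G90
G0 X134.988 Y138.957
M3 S739
G1 X149.599 Y62.985 F1213
G1 X139.409 Y83.469
G1 X173.794 Y88.444
G1 X94.450 Y91.271
M5
G0 X0.000 Y0.000

1 u = 1 mm; y_m = 169.283 − y.

[1] `<polyline>` open polyline, #000000→cut S739 F1213: (134.988,138.957) → (149.599,62.985) → (139.409,83.469) → (173.794,88.444) → (94.450,91.271)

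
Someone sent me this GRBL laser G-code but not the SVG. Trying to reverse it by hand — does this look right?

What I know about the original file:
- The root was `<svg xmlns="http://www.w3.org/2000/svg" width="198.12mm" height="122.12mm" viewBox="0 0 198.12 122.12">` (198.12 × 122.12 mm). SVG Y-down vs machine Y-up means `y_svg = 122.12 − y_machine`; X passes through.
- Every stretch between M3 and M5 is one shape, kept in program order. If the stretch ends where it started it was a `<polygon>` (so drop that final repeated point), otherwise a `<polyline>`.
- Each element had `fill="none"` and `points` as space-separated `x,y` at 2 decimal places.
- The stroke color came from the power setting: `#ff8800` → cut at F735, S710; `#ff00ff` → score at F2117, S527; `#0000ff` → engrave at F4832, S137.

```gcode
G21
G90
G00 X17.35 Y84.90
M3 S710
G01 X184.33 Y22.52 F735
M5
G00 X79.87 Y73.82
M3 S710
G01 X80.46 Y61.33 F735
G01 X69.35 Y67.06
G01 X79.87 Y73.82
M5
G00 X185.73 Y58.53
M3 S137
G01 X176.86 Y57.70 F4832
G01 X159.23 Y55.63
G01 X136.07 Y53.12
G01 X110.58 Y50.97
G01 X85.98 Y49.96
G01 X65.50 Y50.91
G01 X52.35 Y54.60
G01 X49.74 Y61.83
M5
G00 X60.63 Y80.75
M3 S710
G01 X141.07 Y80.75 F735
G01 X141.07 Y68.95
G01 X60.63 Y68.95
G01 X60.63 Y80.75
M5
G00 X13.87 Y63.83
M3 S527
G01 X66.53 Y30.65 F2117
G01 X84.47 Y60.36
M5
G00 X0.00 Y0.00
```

<svg xmlns="http://www.w3.org/2000/svg" width="198.12mm" height="122.12mm" viewBox="0 0 198.12 122.12">
  <polyline points="17.35,37.22 184.33,99.60" fill="none" stroke="#ff8800"/>
  <polygon points="79.87,48.30 80.46,60.79 69.35,55.06" fill="none" stroke="#ff8800"/>
  <polyline points="185.73,63.59 176.86,64.42 159.23,66.49 136.07,69.00 110.58,71.15 85.98,72.16 65.50,71.21 52.35,67.52 49.74,60.29" fill="none" stroke="#0000ff"/>
  <polygon points="60.63,41.37 141.07,41.37 141.07,53.17 60.63,53.17" fill="none" stroke="#ff8800"/>
  <polyline points="13.87,58.29 66.53,91.47 84.47,61.76" fill="none" stroke="#ff00ff"/>
</svg>

Machine Y-up, SVG Y-down with viewBox height 122.12, so y_svg = 122.12 − y_machine; X carries over.

Run 1: power S710 maps to stroke `#ff8800` (cut). The run is open, so emit a `<polyline>` with points (Y-flipped): 17.35,37.22 184.33,99.60.

Run 2: power S710 maps to stroke `#ff8800` (cut). The run returns to its start, so emit a `<polygon>` with points (Y-flipped): 79.87,48.30 80.46,60.79 69.35,55.06.

Run 3: the run's S137 means `#0000ff` (engrave). The run is open, so emit a `<polyline>` with points (Y-flipped): 185.73,63.59 176.86,64.42 159.23,66.49 136.07,69.00 110.58,71.15 85.98,72.16 65.50,71.21 52.35,67.52 49.74,60.29.

Run 4: S710 ⇒ cut layer `#ff8800`. The run returns to its start, so emit a `<polygon>` with points (Y-flipped): 60.63,41.37 141.07,41.37 141.07,53.17 60.63,53.17.

Run 5: power S527 maps to stroke `#ff00ff` (score). The run is open, so emit a `<polyline>` with points (Y-flipped): 13.87,58.29 66.53,91.47 84.47,61.76.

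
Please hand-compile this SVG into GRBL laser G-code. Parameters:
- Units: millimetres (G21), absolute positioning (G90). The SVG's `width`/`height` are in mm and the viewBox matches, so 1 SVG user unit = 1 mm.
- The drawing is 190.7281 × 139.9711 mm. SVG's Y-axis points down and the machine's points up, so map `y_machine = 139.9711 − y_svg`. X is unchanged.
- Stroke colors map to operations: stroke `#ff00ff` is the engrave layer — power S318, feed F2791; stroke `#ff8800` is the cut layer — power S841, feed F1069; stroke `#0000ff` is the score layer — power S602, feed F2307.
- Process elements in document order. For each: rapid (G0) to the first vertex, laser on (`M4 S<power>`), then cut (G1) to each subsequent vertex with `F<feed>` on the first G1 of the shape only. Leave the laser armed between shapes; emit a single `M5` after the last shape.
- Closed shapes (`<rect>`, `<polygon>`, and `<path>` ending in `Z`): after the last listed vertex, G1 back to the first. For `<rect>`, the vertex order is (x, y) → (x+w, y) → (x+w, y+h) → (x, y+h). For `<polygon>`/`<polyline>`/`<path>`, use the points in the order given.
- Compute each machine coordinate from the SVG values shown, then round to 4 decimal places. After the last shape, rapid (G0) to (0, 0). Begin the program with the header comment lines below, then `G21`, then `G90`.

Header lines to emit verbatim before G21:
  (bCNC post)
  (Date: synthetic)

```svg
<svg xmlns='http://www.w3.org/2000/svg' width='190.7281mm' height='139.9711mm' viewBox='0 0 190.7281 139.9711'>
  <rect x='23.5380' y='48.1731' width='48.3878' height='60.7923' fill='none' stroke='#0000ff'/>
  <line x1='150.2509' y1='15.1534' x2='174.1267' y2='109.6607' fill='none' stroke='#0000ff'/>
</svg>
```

(bCNC post)
(Date: synthetic)
G21
G90
G0 X23.5380 Y91.7980
M4 S602
G1 X71.9258 Y91.7980 F2307
G1 X71.9258 Y31.0057
G1 X23.5380 Y31.0057
G1 X23.5380 Y91.7980
G0 X150.2509 Y124.8177
M4 S602
G1 X174.1267 Y30.3104 F2307
M5
G0 X0.0000 Y0.0000

1 u = 1 mm; y_m = 139.9711 − y.

[1] `<rect>` rectangle, #0000ff→score S602 F2307: (23.5380,91.7980) → (71.9258,91.7980) → (71.9258,31.0057) → (23.5380,31.0057) → (23.5380,91.7980) (closed)

[2] `<line>` line segment, #0000ff→score S602 F2307: (150.2509,124.8177) → (174.1267,30.3104)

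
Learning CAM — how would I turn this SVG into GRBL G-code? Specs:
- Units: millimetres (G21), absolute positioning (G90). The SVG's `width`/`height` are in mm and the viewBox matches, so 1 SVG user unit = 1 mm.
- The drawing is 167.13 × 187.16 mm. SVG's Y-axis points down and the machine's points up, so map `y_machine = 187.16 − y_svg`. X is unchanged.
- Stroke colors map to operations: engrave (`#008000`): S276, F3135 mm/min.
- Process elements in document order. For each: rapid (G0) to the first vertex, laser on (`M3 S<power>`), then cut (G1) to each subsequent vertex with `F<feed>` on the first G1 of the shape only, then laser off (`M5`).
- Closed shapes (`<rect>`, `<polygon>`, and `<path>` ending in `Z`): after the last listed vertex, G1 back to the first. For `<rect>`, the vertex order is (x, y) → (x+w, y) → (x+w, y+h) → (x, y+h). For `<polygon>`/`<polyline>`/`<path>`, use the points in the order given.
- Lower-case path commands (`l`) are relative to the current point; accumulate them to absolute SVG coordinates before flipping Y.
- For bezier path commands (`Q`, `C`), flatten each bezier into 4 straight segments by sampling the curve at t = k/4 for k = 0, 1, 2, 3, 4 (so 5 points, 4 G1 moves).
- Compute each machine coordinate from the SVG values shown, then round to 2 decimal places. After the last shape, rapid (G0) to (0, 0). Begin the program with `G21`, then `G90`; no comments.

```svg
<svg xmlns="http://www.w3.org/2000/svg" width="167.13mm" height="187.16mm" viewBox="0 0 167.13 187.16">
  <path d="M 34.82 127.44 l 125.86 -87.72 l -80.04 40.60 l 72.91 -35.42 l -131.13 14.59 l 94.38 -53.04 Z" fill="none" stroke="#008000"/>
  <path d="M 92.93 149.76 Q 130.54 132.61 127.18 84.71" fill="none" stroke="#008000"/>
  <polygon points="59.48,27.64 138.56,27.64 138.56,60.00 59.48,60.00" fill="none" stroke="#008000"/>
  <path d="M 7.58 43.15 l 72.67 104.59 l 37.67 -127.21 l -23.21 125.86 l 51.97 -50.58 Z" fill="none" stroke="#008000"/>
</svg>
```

1 u = 1 mm; y_m = 187.16 − y.

[1] `<path>` closed polygon, #008000→engrave S276 F3135: (34.82,59.72) → (160.68,147.44) → (80.64,106.84) → (153.55,142.26) → (22.42,127.67) → (116.80,180.71) → (34.82,59.72) (closed)

[2] `<path>` quadratic bezier, #008000→engrave S276 F3135: (92.93,37.40) → (109.17,47.90) → (120.30,62.24) → (126.30,80.42) → (127.18,102.45)

[3] `<polygon>` rectangle, #008000→engrave S276 F3135: (59.48,159.52) → (138.56,159.52) → (138.56,127.16) → (59.48,127.16) → (59.48,159.52) (closed)

[4] `<path>` closed polygon, #008000→engrave S276 F3135: (7.58,144.01) → (80.25,39.42) → (117.92,166.63) → (94.71,40.77) → (146.68,91.35) → (7.58,144.01) (closed)

G21
G90
G0 X34.82 Y59.72
M3 S276
G1 X160.68 Y147.44 F3135
G1 X80.64 Y106.84
G1 X153.55 Y142.26
G1 X22.42 Y127.67
G1 X116.80 Y180.71
G1 X34.82 Y59.72
M5
G0 X92.93 Y37.40
M3 S276
G1 X109.17 Y47.90 F3135
G1 X120.30 Y62.24
G1 X126.30 Y80.42
G1 X127.18 Y102.45
M5
G0 X59.48 Y159.52
M3 S276
G1 X138.56 Y159.52 F3135
G1 X138.56 Y127.16
G1 X59.48 Y127.16
G1 X59.48 Y159.52
M5
G0 X7.58 Y144.01
M3 S276
G1 X80.25 Y39.42 F3135
G1 X117.92 Y166.63
G1 X94.71 Y40.77
G1 X146.68 Y91.35
G1 X7.58 Y144.01
M5
G0 X0.00 Y0.00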